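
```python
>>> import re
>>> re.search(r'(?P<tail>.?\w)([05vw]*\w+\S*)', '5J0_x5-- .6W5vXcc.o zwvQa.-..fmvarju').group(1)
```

'5J'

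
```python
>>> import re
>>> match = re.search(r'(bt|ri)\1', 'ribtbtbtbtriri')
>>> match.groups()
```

('bt',)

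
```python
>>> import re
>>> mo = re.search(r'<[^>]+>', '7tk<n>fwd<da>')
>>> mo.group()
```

'<n>'

Unlike `match`, `search` isn't anchored — it looks for the pattern anywhere in the string.
The match spans [3:6] → '<n>'.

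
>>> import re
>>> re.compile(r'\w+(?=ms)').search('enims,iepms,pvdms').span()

The positive lookaround only admits positions where the adjacent text matches; those characters stay outside the span.
`re.search` tries every starting position until one works.
The match spans [0:3] → 'eni'.

(0, 3)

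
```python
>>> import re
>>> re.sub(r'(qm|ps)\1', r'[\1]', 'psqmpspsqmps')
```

'psqm[ps]qmps'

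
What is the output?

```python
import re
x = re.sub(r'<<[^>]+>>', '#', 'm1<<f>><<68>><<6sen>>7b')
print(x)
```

m1###7b

Matches: at [2:7] → '<<f>>'; at [7:13] → '<<68>>'; at [13:21] → '<<6sen>>'.
`sub` substitutes '#' at each match site.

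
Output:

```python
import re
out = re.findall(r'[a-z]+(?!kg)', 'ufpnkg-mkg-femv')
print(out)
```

['ufpnkg', 'mkg', 'femv']

Because the assertion is negative and zero-width, positions next to the forbidden text are skipped.
Walking the string: at [0:6] → 'ufpnkg'; at [7:10] → 'mkg'; at [11:15] → 'femv'.
`findall` yields the raw match text (3 of them) because the pattern has no groups.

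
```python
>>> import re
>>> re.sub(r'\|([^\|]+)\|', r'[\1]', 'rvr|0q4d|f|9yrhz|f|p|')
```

'rvr[0q4d]f[9yrhz]f[p]'

Matches: at [3:9] → '|0q4d|'; at [10:17] → '|9yrhz|'; at [18:21] → '|p|'.
Each match is replaced using the text its own group 1 captured.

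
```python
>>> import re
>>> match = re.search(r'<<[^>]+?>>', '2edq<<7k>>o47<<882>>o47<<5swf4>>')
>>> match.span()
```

The match spans [4:10] → '<<7k>>'.

(4, 10)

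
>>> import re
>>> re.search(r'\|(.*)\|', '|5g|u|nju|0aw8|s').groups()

('5g|u|nju|0aw8',)

The match spans [0:15] → '|5g|u|nju|0aw8|'.
Captured: group 1 = '5g|u|nju|0aw8'.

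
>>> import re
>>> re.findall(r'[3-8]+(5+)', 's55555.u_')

['5']

The pattern matches one or more of a character in [3-8]; then one or more of a literal '5' (captured).
Walking the string: at [1:6] match '55555', group 1 = '5'.
Because there's exactly one group, `findall` drops the full match and keeps group 1 from the one hit.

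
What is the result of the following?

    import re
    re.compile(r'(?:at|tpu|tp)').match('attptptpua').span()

(0, 2)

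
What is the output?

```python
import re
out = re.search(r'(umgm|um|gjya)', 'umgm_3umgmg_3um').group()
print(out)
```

umgm

Branches in `(...|...)` are attempted left-to-right; the first branch that allows the whole pattern to succeed is taken.
The match spans [0:4] → 'umgm'.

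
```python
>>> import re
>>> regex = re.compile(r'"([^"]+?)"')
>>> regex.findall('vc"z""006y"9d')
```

['z', '006y']

Walking the string: at [2:5] match '"z"', group 1 = 'z'; at [5:11] match '"006y"', group 1 = '006y'.
`findall` collects group 1 from each match (2 total).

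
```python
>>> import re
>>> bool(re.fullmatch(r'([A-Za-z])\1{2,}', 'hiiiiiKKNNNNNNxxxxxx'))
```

False

After group 1 captures some text, `\1` only succeeds where that same text appears again.
`re.fullmatch` requires the pattern to consume the entire string.
Here the string isn't matched end-to-end, so the call returns None, and `bool(None)` is False.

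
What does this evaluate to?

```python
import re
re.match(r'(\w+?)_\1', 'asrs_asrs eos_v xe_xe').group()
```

'asrs_asrs'

With `match`, the pattern is implicitly anchored at the beginning.
The match spans [0:9] → 'asrs_asrs'.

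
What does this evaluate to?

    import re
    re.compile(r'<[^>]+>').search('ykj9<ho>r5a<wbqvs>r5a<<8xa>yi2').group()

`re.search` tries every starting position until one works.
The match spans [4:8] → '<ho>'.

'<ho>'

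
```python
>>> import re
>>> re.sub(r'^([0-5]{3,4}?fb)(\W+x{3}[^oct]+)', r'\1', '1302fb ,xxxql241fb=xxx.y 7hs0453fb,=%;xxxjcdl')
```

'1302fbcdl'

This matches anchored at the start of the string; then 3 to 4 of a character in [0-5] (lazy), then the literal 'fb' (captured); then one or more of a non-word character, then exactly 3 of the literal 'x', then one or more of any character except [oct] (captured).
The replacement refers to a captured group, so each match is rewritten using its own captured text.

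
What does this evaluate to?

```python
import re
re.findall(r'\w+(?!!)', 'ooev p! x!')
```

['ooev']

Because the assertion is negative and zero-width, positions next to the forbidden text are skipped.
`findall` yields the raw match text (1 of them) because the pattern has no groups.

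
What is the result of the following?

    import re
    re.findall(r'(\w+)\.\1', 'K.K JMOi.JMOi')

['K', 'JMOi']

`\1` has to match the exact text group 1 already captured.
Scanning left to right: at [0:3] match 'K.K', group 1 = 'K'; at [4:13] match 'JMOi.JMOi', group 1 = 'JMOi'.
With a single group, `findall` returns only what that group captured — 2 items.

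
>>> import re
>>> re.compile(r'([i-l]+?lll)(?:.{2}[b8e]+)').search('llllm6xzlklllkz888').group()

'lklllkz888'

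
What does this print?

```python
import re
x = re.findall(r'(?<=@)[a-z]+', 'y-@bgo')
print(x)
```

['bgo']

Because the assertion is zero-width, the text it checks is not consumed and won't appear in the result.
`findall` yields the raw match text (1 of them) because the pattern has no groups.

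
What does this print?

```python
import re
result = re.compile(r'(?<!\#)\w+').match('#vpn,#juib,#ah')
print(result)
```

None

The negative lookaround is zero-width — it rules out positions where the adjacent text would match, without consuming anything.
With `match`, the pattern is implicitly anchored at the beginning.
Here the pattern fails at index 0, so the call returns None.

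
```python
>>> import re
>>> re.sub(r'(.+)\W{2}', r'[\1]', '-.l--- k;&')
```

Pattern: one or more of any character (captured); then exactly 2 of a non-word character.
Matches: at [0:10] → '-.l--- k;&'.
`\1` in the replacement pulls in group 1's text for each match.

'[-.l--- k]'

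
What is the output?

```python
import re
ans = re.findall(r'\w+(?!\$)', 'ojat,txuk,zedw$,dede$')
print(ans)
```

['ojat', 'txuk', 'zed', 'ded']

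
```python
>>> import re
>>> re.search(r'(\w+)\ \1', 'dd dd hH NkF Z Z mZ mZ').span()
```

A backreference is literal: `\1` must see the identical characters the first group matched.
`re.search` scans for the first position where the pattern succeeds.
The match spans [0:5] → 'dd dd'.
Captured: group 1 = 'dd'.

(0, 5)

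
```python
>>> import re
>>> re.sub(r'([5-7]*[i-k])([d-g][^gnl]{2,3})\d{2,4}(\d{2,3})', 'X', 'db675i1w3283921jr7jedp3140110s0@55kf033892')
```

'db675i1w3283921jrXs0@X'

The pattern matches zero or more of a character in [5-7], then a character in [i-k] (captured); then a character in [d-g], then 2 to 3 of any character except [gnl] (captured); then 2 to 4 of a digit; then 2 to 3 of a digit (captured).
Matches: at [17:29] → '7jedp3140110'; at [32:42] → '55kf033892'.
`sub` substitutes 'X' at each match site.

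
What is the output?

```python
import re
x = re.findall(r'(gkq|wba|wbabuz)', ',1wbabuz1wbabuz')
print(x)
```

Alternation isn't longest-match — the leftmost alternative that fits at this position is chosen.
`findall` collects group 1 from each match (2 total).

['wba', 'wba']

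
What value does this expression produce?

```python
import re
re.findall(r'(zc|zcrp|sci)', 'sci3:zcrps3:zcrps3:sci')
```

['sci', 'zc', 'zc', 'sci']

Alternation isn't longest-match — the leftmost alternative that fits at this position is chosen.
Scanning left to right: at [0:3] match 'sci', group 1 = 'sci'; at [5:7] match 'zc', group 1 = 'zc'; at [12:14] match 'zc', group 1 = 'zc'; at [19:22] match 'sci', group 1 = 'sci'.
`findall` collects group 1 from each match (4 total).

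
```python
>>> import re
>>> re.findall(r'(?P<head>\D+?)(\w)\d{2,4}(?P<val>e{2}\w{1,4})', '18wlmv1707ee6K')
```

[('wlm', 'v', 'ee6K')]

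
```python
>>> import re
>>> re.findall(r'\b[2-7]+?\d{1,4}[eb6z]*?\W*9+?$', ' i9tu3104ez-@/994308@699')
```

['699']

The pattern matches a word boundary (`\b`, zero-width); then one or more of a character in [2-7] (lazy), then 1 to 4 of a digit; then zero or more of one of [eb6z] (lazy), then zero or more of a non-word character, then one or more of a literal '9' (lazy); then anchored at the end.
Matches: at [21:24] → '699'.
With no groups in the pattern, `findall` gives back each whole match — 1 here.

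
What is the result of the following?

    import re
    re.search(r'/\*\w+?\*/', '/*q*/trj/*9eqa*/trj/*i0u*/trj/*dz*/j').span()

(0, 5)

The match spans [0:5] → '/*q*/'.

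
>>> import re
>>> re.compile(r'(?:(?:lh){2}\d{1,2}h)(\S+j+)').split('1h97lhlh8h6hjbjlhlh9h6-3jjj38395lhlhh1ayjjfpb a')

Pattern: the literal 'lh' repeated 2 times, then 1 to 2 of a digit, then a literal 'h' (non-capturing group); then one or more of a non-whitespace character, then one or more of the literal 'j' (captured).
Matches to split on: at [4:42] → 'lhlh8h6hjbjlhlh9h6-3jjj38395lhlhh1ayjj'.
The group in the pattern means `split` returns the separators' captures alongside the pieces.

['1h97', '6hjbjlhlh9h6-3jjj38395lhlhh1ayjj', 'fpb a']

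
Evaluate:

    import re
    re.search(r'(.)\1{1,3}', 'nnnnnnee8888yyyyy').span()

`\1` has to match the exact text group 1 already captured.
The match spans [0:4] → 'nnnn'.

(0, 4)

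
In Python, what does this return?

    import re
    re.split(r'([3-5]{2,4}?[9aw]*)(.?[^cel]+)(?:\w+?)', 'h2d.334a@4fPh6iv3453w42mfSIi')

['h2d.', '33', '4a@4fPh6iv3453w42mfSI', '']

With a capturing group present, the delimiter's captured portion is kept in the result list.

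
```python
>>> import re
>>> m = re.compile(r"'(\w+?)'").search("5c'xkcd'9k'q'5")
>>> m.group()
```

"'xkcd'"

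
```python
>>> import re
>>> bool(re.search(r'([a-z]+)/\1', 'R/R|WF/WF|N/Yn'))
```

After group 1 captures some text, `\1` only succeeds where that same text appears again.
`search` walks the string left to right and returns the first match it finds.
Here the pattern never matches, so the call returns None, and `bool(None)` is False.

False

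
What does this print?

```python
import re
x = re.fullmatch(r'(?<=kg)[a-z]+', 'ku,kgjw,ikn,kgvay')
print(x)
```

None

`re.fullmatch` requires the pattern to consume the entire string.
Here there's no way to consume every character, so the call returns None.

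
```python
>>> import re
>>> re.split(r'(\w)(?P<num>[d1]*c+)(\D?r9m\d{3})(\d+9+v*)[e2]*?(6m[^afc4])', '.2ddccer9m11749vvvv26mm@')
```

['.', '2', 'ddcc', 'er9m117', '49vvvv', '6mm', '@']

This matches a word character (captured); then zero or more of one of [d1], then one or more of the literal 'c' (captured as 'num'); then optionally a non-digit, then the literal 'r9m', then exactly 3 of a digit (captured); then one or more of a digit, then one or more of the literal '9', then zero or more of the literal 'v' (captured); then zero or more of one of [e2] (lazy); then the literal '6m', then any character except [afc4] (captured).
Matches to split on: at [1:23] → '2ddccer9m11749vvvv26mm'.
The group in the pattern means `split` returns the separators' captures alongside the pieces.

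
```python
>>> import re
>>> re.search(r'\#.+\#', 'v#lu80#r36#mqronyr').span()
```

`re.search` tries every starting position until one works.
The match spans [1:11] → '#lu80#r36#'.

(1, 11)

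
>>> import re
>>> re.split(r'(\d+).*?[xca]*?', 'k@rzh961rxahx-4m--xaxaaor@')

['k@rzh', '961', 'rxahx-', '4', 'm--xaxaaor@']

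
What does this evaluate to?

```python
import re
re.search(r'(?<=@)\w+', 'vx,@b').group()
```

The positive lookaround only admits positions where the adjacent text matches; those characters stay outside the span.
`re.search` scans for the first position where the pattern succeeds.
The match spans [4:5] → 'b'.

'b'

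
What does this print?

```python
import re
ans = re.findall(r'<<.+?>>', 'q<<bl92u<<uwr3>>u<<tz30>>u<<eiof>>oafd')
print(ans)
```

['<<bl92u<<uwr3>>', '<<tz30>>', '<<eiof>>']

Because the quantifier is non-greedy, it stops expanding at the earliest point where the rest of the pattern can succeed.
Matches: at [1:16] → '<<bl92u<<uwr3>>'; at [17:25] → '<<tz30>>'; at [26:34] → '<<eiof>>'.
No capturing groups, so `findall` returns the 3 full match strings.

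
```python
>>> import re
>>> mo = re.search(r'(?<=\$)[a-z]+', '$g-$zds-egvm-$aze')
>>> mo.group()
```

Because the assertion is zero-width, the text it checks is not consumed and won't appear in the result.
`re.search` tries every starting position until one works.
The match spans [1:2] → 'g'.

'g'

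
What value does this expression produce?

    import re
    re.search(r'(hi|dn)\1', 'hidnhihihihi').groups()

A backreference is literal: `\1` must see the identical characters the first group matched.
`search` walks the string left to right and returns the first match it finds.
The match spans [4:8] → 'hihi'.
Captured: group 1 = 'hi'.

('hi',)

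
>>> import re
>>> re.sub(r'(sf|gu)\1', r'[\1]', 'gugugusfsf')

'[gu]gu[sf]'

A backreference is literal: `\1` must see the identical characters the first group matched.
`\1` in the replacement pulls in group 1's text for each match.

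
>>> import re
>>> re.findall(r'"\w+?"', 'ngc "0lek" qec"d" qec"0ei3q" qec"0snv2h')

['"0lek"', '"d"', '"0ei3q"']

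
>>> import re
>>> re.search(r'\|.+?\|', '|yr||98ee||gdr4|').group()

'|yr|'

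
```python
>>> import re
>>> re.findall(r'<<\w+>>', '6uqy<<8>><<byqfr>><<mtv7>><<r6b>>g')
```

With no groups in the pattern, `findall` gives back each whole match — 4 here.

['<<8>>', '<<byqfr>>', '<<mtv7>>', '<<r6b>>']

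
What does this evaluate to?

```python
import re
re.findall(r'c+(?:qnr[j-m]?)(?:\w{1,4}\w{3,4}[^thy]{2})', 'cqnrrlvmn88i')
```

['cqnrrlvmn88i']

No capturing groups, so `findall` returns the 1 full match string.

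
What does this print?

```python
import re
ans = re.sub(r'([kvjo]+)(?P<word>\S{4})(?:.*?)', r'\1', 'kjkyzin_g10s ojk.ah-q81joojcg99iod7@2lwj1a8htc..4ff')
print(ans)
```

kjk_g10s ojkq81joojiolwjtc..4ff

This matches one or more of one of [kvjo] (captured); then exactly 4 of a non-whitespace character (captured as 'word'); then zero or more of any character (lazy) (non-capturing group).
Because the quantifier is non-greedy, it stops expanding at the earliest point where the rest of the pattern can succeed.
Matches: at [0:7] → 'kjkyzin'; at [13:20] → 'ojk.ah-'; at [23:31] → 'joojcg99'; at [32:37] → 'od7@2'; at [39:44] → 'j1a8h'.
`\1` in the replacement pulls in group 1's text for each match.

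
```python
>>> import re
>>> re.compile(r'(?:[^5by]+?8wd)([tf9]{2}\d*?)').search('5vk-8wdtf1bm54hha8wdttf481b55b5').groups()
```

The pattern matches one or more of any character except [5by] (lazy), then the literal '8wd' (non-capturing group); then exactly 2 of one of [tf9], then zero or more of a digit (lazy) (captured).
Lazy quantifiers expand one character at a time until the remainder of the pattern can match.
`search` walks the string left to right and returns the first match it finds.
The match spans [1:9] → 'vk-8wdtf'.
Captured: group 1 = 'tf'.

('tf',)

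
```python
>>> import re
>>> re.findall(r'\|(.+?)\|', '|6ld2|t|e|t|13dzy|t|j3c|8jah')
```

The `?` after the quantifier makes it lazy — it takes as little as possible before letting the rest of the pattern try.
Scanning left to right: at [0:6] match '|6ld2|', group 1 = '6ld2'; at [7:10] match '|e|', group 1 = 'e'; at [11:18] match '|13dzy|', group 1 = '13dzy'; at [19:24] match '|j3c|', group 1 = 'j3c'.
One capturing group, so `findall` returns just the captured substring from each match — 4 in all.

['6ld2', 'e', '13dzy', 'j3c']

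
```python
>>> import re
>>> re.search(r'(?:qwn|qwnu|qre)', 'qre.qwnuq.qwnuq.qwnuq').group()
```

'qre'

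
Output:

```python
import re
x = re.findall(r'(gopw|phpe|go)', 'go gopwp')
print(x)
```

['go', 'gopw']

Alternation tries branches left to right and keeps the first one that lets the overall match succeed at that position.
Scanning left to right: at [0:2] match 'go', group 1 = 'go'; at [3:7] match 'gopw', group 1 = 'gopw'.
Because there's exactly one group, `findall` drops the full match and keeps group 1 from each hit.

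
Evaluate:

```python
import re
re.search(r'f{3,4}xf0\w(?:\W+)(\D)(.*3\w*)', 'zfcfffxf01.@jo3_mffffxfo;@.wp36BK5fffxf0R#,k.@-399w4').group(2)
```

The pattern matches 3 to 4 of the literal 'f', then the literal 'xf0', then a word character; then one or more of a non-word character (non-capturing group); then a non-digit (captured); then zero or more of any character, then the literal '3', then zero or more of a word character (captured).
`search` walks the string left to right and returns the first match it finds.
The match spans [3:52] → 'fffxf01.@jo3_mffffxfo;@.wp36BK5fffxf0R#,k.@-399w4'.
Captured: group 1 = 'j', group 2 = 'o3_mffffxfo;@.wp36BK5fffxf0R#,k.@-399w4'.

'o3_mffffxfo;@.wp36BK5fffxf0R#,k.@-399w4'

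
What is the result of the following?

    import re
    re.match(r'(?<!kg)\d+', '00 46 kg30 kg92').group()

A negative assertion filters positions out without eating any characters.
`match` is anchored at position 0; if the pattern doesn't fit there, it returns None.
The match spans [0:2] → '00'.

'00'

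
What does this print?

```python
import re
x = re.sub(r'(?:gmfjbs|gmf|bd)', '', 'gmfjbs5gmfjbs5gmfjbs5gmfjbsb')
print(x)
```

555b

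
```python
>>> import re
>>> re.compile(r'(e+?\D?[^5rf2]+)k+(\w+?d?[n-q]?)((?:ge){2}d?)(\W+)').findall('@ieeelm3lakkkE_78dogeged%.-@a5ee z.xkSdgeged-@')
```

The pattern matches one or more of a literal 'e' (lazy), then optionally a non-digit, then one or more of any character except [5rf2] (captured); then one or more of a literal 'k'; then one or more of a word character (lazy), then optionally the literal 'd', then optionally a character in [n-q] (captured); then the literal 'ge' repeated 2 times, then optionally a literal 'd' (captured); then one or more of a non-word character (captured).
Scanning left to right: at [2:28] match 'eeelm3lakkkE_78dogeged%.-@', groups = ('eeelm3lakk', 'E_78do', 'geged', '%.-@'); at [30:46] match 'ee z.xkSdgeged-@', groups = ('ee z.x', 'Sd', 'geged', '-@').
`findall` packs the 4 group values into a tuple for every match.

[('eeelm3lakk', 'E_78do', 'geged', '%.-@'), ('ee z.x', 'Sd', 'geged', '-@')]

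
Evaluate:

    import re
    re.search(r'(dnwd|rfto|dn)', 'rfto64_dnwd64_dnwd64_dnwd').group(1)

'rfto'

`re.search` tries every starting position until one works.
The match spans [0:4] → 'rfto'.
Captured: group 1 = 'rfto'.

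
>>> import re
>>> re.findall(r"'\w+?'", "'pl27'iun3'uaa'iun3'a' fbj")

Matches: at [0:6] → "'pl27'"; at [10:15] → "'uaa'"; at [19:22] → "'a'".
With no groups in the pattern, `findall` gives back each whole match — 3 here.

["'pl27'", "'uaa'", "'a'"]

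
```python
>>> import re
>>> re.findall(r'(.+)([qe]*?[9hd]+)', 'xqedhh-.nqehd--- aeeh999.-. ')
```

Pattern: one or more of any character (captured); then zero or more of one of [qe] (lazy), then one or more of one of [9hd] (captured).
Matches: at [0:24] match 'xqedhh-.nqehd--- aeeh999', groups = ('xqedhh-.nqehd--- aeeh99', '9').
`findall` packs the 2 group values into a tuple for every match.

[('xqedhh-.nqehd--- aeeh99', '9')]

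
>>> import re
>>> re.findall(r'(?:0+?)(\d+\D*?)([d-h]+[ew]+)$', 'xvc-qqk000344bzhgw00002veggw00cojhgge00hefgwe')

A `+?`/`*?`/`{m,n}?` starts at its minimum and grows only as far as needed for what follows to match.
With 2 capturing groups, `findall` returns a 2-tuple per match.

[('0', 'hefgwe')]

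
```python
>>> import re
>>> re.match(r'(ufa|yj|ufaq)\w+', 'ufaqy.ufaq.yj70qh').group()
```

`match` is anchored at position 0; if the pattern doesn't fit there, it returns None.
The match spans [0:5] → 'ufaqy'.
Captured: group 1 = 'ufa'.

'ufaqy'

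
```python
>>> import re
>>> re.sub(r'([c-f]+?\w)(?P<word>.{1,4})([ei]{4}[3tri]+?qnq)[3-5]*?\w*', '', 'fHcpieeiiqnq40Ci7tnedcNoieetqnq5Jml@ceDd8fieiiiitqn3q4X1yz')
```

'@ceDd8fieiiiitqn3q4X1yz'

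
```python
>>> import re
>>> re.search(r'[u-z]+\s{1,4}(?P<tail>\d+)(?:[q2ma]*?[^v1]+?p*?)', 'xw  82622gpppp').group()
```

The match spans [0:10] → 'xw  82622g'.

'xw  82622g'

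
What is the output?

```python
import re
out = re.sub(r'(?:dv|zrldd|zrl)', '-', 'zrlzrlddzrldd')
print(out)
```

---

Alternation tries branches left to right and keeps the first one that lets the overall match succeed at that position.
Matches: at [0:3] → 'zrl'; at [3:8] → 'zrldd'; at [8:13] → 'zrldd'.
`sub` substitutes '-' at each match site.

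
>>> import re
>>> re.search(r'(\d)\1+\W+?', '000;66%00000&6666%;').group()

'000;'

`\1` has to match the exact text group 1 already captured.
Unlike `match`, `search` isn't anchored — it looks for the pattern anywhere in the string.
The match spans [0:4] → '000;'.
Captured: group 1 = '0'.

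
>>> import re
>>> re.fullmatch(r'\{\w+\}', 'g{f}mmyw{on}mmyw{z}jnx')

None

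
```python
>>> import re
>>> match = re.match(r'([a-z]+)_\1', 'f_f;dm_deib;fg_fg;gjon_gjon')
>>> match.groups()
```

The match spans [0:3] → 'f_f'.
Captured: group 1 = 'f'.

('f',)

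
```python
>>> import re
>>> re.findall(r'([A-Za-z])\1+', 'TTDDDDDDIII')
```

['T', 'D', 'I']

`\1` is not a pattern — it's the concrete string captured by group 1, re-applied verbatim.
With a single group, `findall` returns only what that group captured — 3 items.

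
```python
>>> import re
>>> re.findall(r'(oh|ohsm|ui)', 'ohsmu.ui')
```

['oh', 'ui']

Alternation tries branches left to right and keeps the first one that lets the overall match succeed at that position.
Because there's exactly one group, `findall` drops the full match and keeps group 1 from each hit.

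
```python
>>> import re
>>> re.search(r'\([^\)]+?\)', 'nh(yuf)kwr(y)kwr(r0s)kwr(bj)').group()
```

'(yuf)'

The match spans [2:7] → '(yuf)'.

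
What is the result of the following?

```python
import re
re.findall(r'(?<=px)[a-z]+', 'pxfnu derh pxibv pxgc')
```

['fnu', 'ibv', 'gc']

Because the assertion is zero-width, the text it checks is not consumed and won't appear in the result.
Walking the string: at [2:5] → 'fnu'; at [13:16] → 'ibv'; at [19:21] → 'gc'.
`findall` yields the raw match text (3 of them) because the pattern has no groups.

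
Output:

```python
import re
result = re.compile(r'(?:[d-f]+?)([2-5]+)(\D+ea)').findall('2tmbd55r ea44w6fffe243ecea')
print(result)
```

[('55', 'r ea'), ('243', 'ecea')]

2 groups means each result is a tuple of 2 captured strings — 2 here.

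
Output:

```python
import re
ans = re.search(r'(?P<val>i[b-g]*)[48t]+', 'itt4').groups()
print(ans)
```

('i',)

This matches the literal 'i', then zero or more of a character in [b-g] (captured as 'val'); then one or more of one of [48t].
`re.search` tries every starting position until one works.
The match spans [0:4] → 'itt4'.
Captured: group 1 = 'i'.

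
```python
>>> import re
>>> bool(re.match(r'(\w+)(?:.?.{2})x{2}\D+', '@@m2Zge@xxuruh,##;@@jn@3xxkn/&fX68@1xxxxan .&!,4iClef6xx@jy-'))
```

False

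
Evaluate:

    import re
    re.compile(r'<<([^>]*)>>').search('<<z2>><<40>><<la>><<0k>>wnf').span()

(0, 6)

`re.search` tries every starting position until one works.
The match spans [0:6] → '<<z2>>'.
Captured: group 1 = 'z2'.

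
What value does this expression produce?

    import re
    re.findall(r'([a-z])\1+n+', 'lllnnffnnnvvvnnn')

['l', 'f', 'v']

`\1` has to match the exact text group 1 already captured.
Scanning left to right: at [0:5] match 'lllnn', group 1 = 'l'; at [5:10] match 'ffnnn', group 1 = 'f'; at [10:16] match 'vvvnnn', group 1 = 'v'.
`findall` collects group 1 from each match (3 total).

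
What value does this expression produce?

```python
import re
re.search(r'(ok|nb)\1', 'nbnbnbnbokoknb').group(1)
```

A backreference is literal: `\1` must see the identical characters the first group matched.
`search` walks the string left to right and returns the first match it finds.
The match spans [0:4] → 'nbnb'.
Captured: group 1 = 'nb'.

'nb'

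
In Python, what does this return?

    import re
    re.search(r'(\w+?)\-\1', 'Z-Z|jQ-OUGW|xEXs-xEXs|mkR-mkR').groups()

The backreference `\1` re-matches whatever the first group consumed, character for character.
`re.search` tries every starting position until one works.
The match spans [0:3] → 'Z-Z'.
Captured: group 1 = 'Z'.

('Z',)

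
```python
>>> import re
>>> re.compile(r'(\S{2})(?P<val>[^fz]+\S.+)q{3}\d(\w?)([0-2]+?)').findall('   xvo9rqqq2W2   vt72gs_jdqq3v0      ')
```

[('xv', 'o9r', 'W', '2')]

Pattern: exactly 2 of a non-whitespace character (captured); then one or more of any character except [fz], then a non-whitespace character, then one or more of any character (captured as 'val'); then exactly 3 of the literal 'q', then a digit; then optionally a word character (captured); then one or more of a character in [0-2] (lazy) (captured).
Walking the string: at [3:14] match 'xvo9rqqq2W2', groups = ('xv', 'o9r', 'W', '2').
With 4 capturing groups, `findall` returns a 4-tuple per match.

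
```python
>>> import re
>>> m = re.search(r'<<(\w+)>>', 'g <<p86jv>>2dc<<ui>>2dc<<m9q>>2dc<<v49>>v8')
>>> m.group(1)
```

'p86jv'

`re.search` tries every starting position until one works.
The match spans [2:11] → '<<p86jv>>'.
Captured: group 1 = 'p86jv'.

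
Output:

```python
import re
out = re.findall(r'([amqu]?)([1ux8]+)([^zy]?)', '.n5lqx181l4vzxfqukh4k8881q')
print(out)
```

3 groups means each result is a tuple of 3 captured strings — 4 here.

[('q', 'x181', 'l'), ('', 'x', 'f'), ('q', 'u', 'k'), ('', '8881', 'q')]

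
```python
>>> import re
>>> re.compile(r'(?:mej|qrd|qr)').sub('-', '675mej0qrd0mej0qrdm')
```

Alternation tries branches left to right and keeps the first one that lets the overall match succeed at that position.
Matches: at [3:6] → 'mej'; at [7:10] → 'qrd'; at [11:14] → 'mej'; at [15:18] → 'qrd'.
Every occurrence is swapped for '-'.

'675-0-0-0-m'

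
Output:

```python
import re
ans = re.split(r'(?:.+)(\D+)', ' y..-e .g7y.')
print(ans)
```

Because the pattern has a capturing group, `split` also inserts each captured text between the pieces.

['', '.', '']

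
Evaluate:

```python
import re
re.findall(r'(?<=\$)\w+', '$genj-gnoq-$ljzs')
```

Because the assertion is zero-width, the text it checks is not consumed and won't appear in the result.
Matches: at [1:5] → 'genj'; at [12:16] → 'ljzs'.
Since nothing is captured, `findall` lists the 2 matched substrings directly.

['genj', 'ljzs']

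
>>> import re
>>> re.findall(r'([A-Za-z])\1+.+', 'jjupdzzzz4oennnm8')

['j']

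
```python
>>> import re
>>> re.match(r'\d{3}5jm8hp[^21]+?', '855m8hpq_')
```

None

With `match`, the pattern is implicitly anchored at the beginning.
Here the string doesn't start with a match, so the call returns None.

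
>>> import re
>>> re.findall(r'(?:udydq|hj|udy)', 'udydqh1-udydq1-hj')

Alternation tries branches left to right and keeps the first one that lets the overall match succeed at that position.
Since nothing is captured, `findall` lists the 3 matched substrings directly.

['udydq', 'udydq', 'hj']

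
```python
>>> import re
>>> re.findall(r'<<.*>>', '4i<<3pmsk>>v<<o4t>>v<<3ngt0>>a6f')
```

Scanning left to right: at [2:29] → '<<3pmsk>>v<<o4t>>v<<3ngt0>>'.
`findall` yields the raw match text (1 of them) because the pattern has no groups.

['<<3pmsk>>v<<o4t>>v<<3ngt0>>']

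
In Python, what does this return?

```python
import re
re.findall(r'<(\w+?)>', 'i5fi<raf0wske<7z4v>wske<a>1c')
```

Walking the string: at [13:19] match '<7z4v>', group 1 = '7z4v'; at [23:26] match '<a>', group 1 = 'a'.
Because there's exactly one group, `findall` drops the full match and keeps group 1 from each hit.

['7z4v', 'a']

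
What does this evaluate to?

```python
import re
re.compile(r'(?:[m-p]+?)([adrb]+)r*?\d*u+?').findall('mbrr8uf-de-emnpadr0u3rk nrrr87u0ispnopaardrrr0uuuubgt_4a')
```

['brr', 'adr', 'rrr', 'aardrrr']

The pattern matches one or more of a character in [m-p] (lazy) (non-capturing group); then one or more of one of [adrb] (captured); then zero or more of a literal 'r' (lazy), then zero or more of a digit, then one or more of a literal 'u' (lazy).
Scanning left to right: at [0:6] match 'mbrr8u', group 1 = 'brr'; at [12:20] match 'mnpadr0u', group 1 = 'adr'; at [24:31] match 'nrrr87u', group 1 = 'rrr'; at [34:47] match 'pnopaardrrr0u', group 1 = 'aardrrr'.
`findall` collects group 1 from each match (4 total).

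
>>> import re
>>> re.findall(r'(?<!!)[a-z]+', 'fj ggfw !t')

A negative assertion filters positions out without eating any characters.
Scanning left to right: at [0:2] → 'fj'; at [3:7] → 'ggfw'.
`findall` yields the raw match text (2 of them) because the pattern has no groups.

['fj', 'ggfw']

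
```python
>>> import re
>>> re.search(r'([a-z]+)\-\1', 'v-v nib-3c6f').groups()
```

('v',)

A backreference is literal: `\1` must see the identical characters the first group matched.
Unlike `match`, `search` isn't anchored — it looks for the pattern anywhere in the string.
The match spans [0:3] → 'v-v'.
Captured: group 1 = 'v'.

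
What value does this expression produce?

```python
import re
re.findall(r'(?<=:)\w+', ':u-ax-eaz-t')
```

['u']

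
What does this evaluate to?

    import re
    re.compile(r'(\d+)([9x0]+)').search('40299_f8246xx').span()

The pattern matches one or more of a digit (captured); then one or more of one of [9x0] (captured).
`re.search` scans for the first position where the pattern succeeds.
The match spans [0:5] → '40299'.
Captured: group 1 = '4029', group 2 = '9'.

(0, 5)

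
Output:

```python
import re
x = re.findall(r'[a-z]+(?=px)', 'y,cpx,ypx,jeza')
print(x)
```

['c', 'y']

The `(?=…)`/`(?<=…)` assertion just peeks at neighbouring text; it doesn't advance the match position.
Scanning left to right: at [2:3] → 'c'; at [6:7] → 'y'.
With no groups in the pattern, `findall` gives back each whole match — 2 here.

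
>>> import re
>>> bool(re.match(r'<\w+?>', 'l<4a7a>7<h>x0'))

False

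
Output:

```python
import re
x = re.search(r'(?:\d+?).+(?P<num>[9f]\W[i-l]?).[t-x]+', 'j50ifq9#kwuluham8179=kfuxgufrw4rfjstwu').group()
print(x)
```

50ifq9#kwuluham8179=kfux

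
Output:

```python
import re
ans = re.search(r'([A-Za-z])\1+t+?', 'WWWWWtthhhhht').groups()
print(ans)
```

('W',)

The backreference `\1` re-matches whatever the first group consumed, character for character.
`search` walks the string left to right and returns the first match it finds.
The match spans [0:6] → 'WWWWWt'.
Captured: group 1 = 'W'.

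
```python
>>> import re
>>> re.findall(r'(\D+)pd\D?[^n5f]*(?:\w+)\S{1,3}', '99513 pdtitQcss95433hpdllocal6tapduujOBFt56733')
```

With a single group, `findall` returns only what that group captured — 1 item.

[' ']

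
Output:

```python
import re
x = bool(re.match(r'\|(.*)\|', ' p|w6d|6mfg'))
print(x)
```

False

`match` is anchored at position 0; if the pattern doesn't fit there, it returns None.
Here the pattern fails at index 0, so the call returns None, and `bool(None)` is False.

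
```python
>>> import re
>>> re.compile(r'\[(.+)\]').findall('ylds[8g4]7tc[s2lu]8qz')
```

['8g4]7tc[s2lu']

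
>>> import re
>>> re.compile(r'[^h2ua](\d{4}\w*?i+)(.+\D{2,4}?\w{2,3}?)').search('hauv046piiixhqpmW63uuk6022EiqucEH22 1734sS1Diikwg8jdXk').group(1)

The match spans [21:54] → 'k6022EiqucEH22 1734sS1Diikwg8jdXk'.
Captured: group 1 = '6022Ei', group 2 = 'qucEH22 1734sS1Diikwg8jdXk'.

'6022Ei'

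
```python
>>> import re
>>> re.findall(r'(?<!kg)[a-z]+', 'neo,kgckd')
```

Because the assertion is negative and zero-width, positions next to the forbidden text are skipped.
No capturing groups, so `findall` returns the 2 full match strings.

['neo', 'kgckd']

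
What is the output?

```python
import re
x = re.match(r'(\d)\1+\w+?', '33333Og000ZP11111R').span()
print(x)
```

`re.match` won't scan ahead — the pattern has to work from the very first character.
The match spans [0:6] → '33333O'.

(0, 6)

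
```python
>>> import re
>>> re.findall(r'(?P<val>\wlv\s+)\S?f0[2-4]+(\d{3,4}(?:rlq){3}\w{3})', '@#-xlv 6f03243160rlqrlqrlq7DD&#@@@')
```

[('xlv ', '160rlqrlqrlq7DD')]

The pattern matches a word character, then the literal 'lv', then one or more of whitespace (captured as 'val'); then optionally a non-whitespace character, then the literal 'f0', then one or more of a character in [2-4]; then 3 to 4 of a digit, then the literal 'rlq' repeated 3 times, then exactly 3 of a word character (captured).
Walking the string: at [3:29] match 'xlv 6f03243160rlqrlqrlq7DD', groups = ('xlv ', '160rlqrlqrlq7DD').
With 2 capturing groups, `findall` returns a 2-tuple per match.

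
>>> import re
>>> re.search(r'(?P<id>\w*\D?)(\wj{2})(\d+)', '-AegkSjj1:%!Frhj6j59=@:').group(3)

This matches zero or more of a word character, then optionally a non-digit (captured as 'id'); then a word character, then exactly 2 of a literal 'j' (captured); then one or more of a digit (captured).
Unlike `match`, `search` isn't anchored — it looks for the pattern anywhere in the string.
The match spans [1:9] → 'AegkSjj1'.
Captured: group 1 = 'Aegk', group 2 = 'Sjj', group 3 = '1'.

'1'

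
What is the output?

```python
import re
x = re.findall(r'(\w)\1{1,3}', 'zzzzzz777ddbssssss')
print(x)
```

['z', 'z', '7', 'd', 's', 's']

`\1` has to match the exact text group 1 already captured.
Scanning left to right: at [0:4] match 'zzzz', group 1 = 'z'; at [4:6] match 'zz', group 1 = 'z'; at [6:9] match '777', group 1 = '7'; at [9:11] match 'dd', group 1 = 'd'; at [12:16] match 'ssss', group 1 = 's'; ….
One capturing group, so `findall` returns just the captured substring from each match — 6 in all.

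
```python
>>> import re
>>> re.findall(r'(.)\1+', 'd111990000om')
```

`\1` is not a pattern — it's the concrete string captured by group 1, re-applied verbatim.
With a single group, `findall` returns only what that group captured — 3 items.

['1', '9', '0']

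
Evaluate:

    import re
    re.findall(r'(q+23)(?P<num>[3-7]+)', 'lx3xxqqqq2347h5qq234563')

This matches one or more of the literal 'q', then the literal '23' (captured); then one or more of a character in [3-7] (captured as 'num').
Multiple groups make `findall` return tuples — one 2-tuple for each match.

[('qqqq23', '47'), ('qq23', '4563')]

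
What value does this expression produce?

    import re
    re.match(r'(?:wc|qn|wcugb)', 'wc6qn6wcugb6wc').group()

'wc'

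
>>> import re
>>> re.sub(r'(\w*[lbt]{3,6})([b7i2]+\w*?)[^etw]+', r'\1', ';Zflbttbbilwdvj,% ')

Because the quantifier is non-greedy, it stops expanding at the earliest point where the rest of the pattern can succeed.
The replacement refers to a captured group, so each match is rewritten using its own captured text.

';Zflbttbbwdvj,% '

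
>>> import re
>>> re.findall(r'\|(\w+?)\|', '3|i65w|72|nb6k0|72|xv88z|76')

Because there's exactly one group, `findall` drops the full match and keeps group 1 from each hit.

['i65w', 'nb6k0', 'xv88z']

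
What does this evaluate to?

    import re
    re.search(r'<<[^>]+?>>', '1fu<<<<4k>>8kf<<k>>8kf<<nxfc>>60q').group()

'<<<<4k>>'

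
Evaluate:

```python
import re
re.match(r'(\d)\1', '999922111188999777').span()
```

`re.match` won't scan ahead — the pattern has to work from the very first character.
The match spans [0:2] → '99'.

(0, 2)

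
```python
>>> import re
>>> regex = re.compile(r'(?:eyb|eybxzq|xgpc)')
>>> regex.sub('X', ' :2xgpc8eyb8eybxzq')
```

Alternation tries branches left to right and keeps the first one that lets the overall match succeed at that position.
Matches: at [3:7] → 'xgpc'; at [8:11] → 'eyb'; at [12:15] → 'eyb'.
`sub` substitutes 'X' at each match site.

' :2X8X8Xxzq'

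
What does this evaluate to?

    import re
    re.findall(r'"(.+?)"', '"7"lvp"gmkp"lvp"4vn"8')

With the lazy modifier that quantifier settles for the fewest repetitions that let the rest of the pattern succeed (the atoms after it are unaffected and can still be greedy).
Matches: at [0:3] match '"7"', group 1 = '7'; at [6:12] match '"gmkp"', group 1 = 'gmkp'; at [15:20] match '"4vn"', group 1 = '4vn'.
`findall` collects group 1 from each match (3 total).

['7', 'gmkp', '4vn']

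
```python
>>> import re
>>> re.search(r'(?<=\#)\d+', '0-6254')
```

Lookahead/lookbehind check context without consuming it, so the matched span excludes the asserted characters.
Here no position works, so the call returns None.

None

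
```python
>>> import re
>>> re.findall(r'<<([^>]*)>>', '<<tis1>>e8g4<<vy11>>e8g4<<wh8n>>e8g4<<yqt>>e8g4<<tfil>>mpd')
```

Walking the string: at [0:8] match '<<tis1>>', group 1 = 'tis1'; at [12:20] match '<<vy11>>', group 1 = 'vy11'; at [24:32] match '<<wh8n>>', group 1 = 'wh8n'; at [36:43] match '<<yqt>>', group 1 = 'yqt'; at [47:55] match '<<tfil>>', group 1 = 'tfil'.
With a single group, `findall` returns only what that group captured — 5 items.

['tis1', 'vy11', 'wh8n', 'yqt', 'tfil']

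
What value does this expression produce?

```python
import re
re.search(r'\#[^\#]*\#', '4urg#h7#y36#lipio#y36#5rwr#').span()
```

(4, 8)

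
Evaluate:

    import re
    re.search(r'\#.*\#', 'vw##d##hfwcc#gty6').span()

The match spans [2:13] → '##d##hfwcc#'.

(2, 13)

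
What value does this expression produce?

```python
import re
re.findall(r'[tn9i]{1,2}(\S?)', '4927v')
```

This matches 1 to 2 of one of [tn9i]; then optionally a non-whitespace character (captured).
One capturing group, so `findall` returns just the captured substring from the one match — 1 in all.

['2']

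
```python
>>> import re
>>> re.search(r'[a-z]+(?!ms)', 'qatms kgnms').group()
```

The negative lookahead/lookbehind blocks any match where the forbidden context is present.
The match spans [0:5] → 'qatms'.

'qatms'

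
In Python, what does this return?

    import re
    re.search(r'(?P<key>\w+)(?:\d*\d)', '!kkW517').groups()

('kkW51',)

The match spans [1:7] → 'kkW517'.
Captured: group 1 = 'kkW51'.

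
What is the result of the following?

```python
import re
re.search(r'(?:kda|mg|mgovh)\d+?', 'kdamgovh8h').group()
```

`re.search` tries every starting position until one works.
The match spans [3:9] → 'mgovh8'.

'mgovh8'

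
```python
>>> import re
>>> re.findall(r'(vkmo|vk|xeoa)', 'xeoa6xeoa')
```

['xeoa', 'xeoa']

Because there's exactly one group, `findall` drops the full match and keeps group 1 from each hit.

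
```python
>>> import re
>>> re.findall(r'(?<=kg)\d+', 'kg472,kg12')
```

['472', '12']

The lookaround is zero-width — it requires the adjacent text to match without consuming it, so the asserted text isn't part of the match.
Since nothing is captured, `findall` lists the 2 matched substrings directly.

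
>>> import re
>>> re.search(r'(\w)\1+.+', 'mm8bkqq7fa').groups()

`\1` has to match the exact text group 1 already captured.
`re.search` scans for the first position where the pattern succeeds.
The match spans [0:10] → 'mm8bkqq7fa'.
Captured: group 1 = 'm'.

('m',)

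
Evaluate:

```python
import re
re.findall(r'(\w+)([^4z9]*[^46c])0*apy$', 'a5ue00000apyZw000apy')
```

[('a5ue00000apyZw00', '0')]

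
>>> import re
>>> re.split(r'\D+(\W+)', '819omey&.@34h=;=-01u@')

This matches one or more of a non-digit; then one or more of a non-word character (captured).
Matches to split on: at [3:10] → 'omey&.@'; at [12:17] → 'h=;=-'; at [19:21] → 'u@'.
`re.split` interleaves the captured-group text with the surrounding fragments.

['819', '@', '34', '-', '01', '@', '']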